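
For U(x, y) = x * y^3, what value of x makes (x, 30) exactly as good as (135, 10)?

U(135, 10) = 135000.
Set U(x, 30) = 135000 and solve.
With y = 30: 30^3 = 27000, so x = 135000/27000 = 5.
Check: U(5, 30) = 135000.

x = 5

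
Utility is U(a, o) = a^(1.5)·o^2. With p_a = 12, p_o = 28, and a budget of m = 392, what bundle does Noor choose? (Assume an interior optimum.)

a* = 14, o* = 8

MU_a = 1.5·√a·o^2 and MU_o = 2·a^(1.5)·o.
MRS = MU_a/MU_o = (0.75)·o/a.
Tangency: set MRS = p_a/p_o = 12/28 = 3/7.
So (0.75)·o/a = 3/7, i.e. o = (4/7)·a.
Substitute into the budget 12·a + 28·o = 392: 28·a = 392, so a* = 14.
Then o* = (4/7)·14 = 8.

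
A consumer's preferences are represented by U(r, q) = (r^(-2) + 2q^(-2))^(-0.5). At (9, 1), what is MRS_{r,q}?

MRS = 1/1458

For CES with ρ = -2, MRS = (1/2)·(q/r)^3.
At (9, 1): MRS = 1/1458.
The indifference curve has slope −1/1458 at this bundle.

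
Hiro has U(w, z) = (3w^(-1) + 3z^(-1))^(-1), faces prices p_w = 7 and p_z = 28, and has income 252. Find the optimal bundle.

For CES with ρ = -1, MRS = (z/w)^2.
Tangency: set MRS = p_w/p_z = 7/28 = 0.25.
So (z/w)^2 = 0.25; taking the square root, z/w = 0.5, i.e. z = 0.5·w.
Substitute into the budget 7·w + 28·z = 252: 21·w = 252, so w* = 12 and z* = 0.5·12 = 6.

w* = 12, z* = 6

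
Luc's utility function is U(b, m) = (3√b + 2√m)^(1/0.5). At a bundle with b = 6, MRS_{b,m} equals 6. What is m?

m = 96

For CES with ρ = 0.5, MRS = (3/2)·√(m/b).
Setting (3/2)·√(m/6) = 6 gives √(m/6) = 4, so m/6 = 16 and m = 96.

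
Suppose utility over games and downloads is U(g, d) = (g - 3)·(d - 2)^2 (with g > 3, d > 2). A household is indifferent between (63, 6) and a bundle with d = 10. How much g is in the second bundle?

g = 18

U(63, 6) = 960.
Set U(g, 10) = 960 and solve.
With d = 10: (10 − 2)^2 = 64, so (g − 3) = 960/64 = 15.
So g = 3 + 15 = 18.
Check: U(18, 10) = 960.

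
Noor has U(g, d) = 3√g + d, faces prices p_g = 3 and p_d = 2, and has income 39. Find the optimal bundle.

MU_g = 3/(2√g), MU_d = 1.
MRS = 3/(2√g) ÷ 1.
Tangency: set MRS = p_g/p_d = 3/2 = 1.5.
MRS depends only on g: 1.5/√g = 1.5 ⇒ √g = 1.5/1.5 = 1 ⇒ g* = 1.
From the budget, 2·d = 39 − 3·1 = 36, so d* = 18.

g* = 1, d* = 18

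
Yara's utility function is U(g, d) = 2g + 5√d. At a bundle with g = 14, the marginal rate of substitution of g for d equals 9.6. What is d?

MU_g = 2, MU_d = 5/(2√d).
MRS = 2 ÷ (5/(2√d)).
MRS depends only on d: 0.8·√d = 9.6 ⇒ √d = 9.6/0.8 = 12 ⇒ d = 144.

d = 144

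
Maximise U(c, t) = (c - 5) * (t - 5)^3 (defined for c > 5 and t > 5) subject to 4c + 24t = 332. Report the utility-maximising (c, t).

MU_c = (t−5)^3, MU_t = 3·(c−5)·(t−5)^2.
MRS = (1/3)·(t−5)/(c−5).
Tangency: set MRS = p_c/p_t = 4/24 = 1/6.
So (1/3)·(t − 5)/(c − 5) = 1/6, i.e. (t − 5) = 0.5·(c − 5).
Rewrite the budget in excess-of-subsistence terms: 4·(c − 5) + 24·(t − 5) = 332 − 4·5 − 24·5 = 192.
Substituting, 16·(c − 5) = 192, so c − 5 = 12 and c* = 17.
Then t − 5 = 0.5·12 = 6, so t* = 11.

c* = 17, t* = 11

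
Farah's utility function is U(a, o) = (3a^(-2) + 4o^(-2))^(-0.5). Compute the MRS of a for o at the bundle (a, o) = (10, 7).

MRS = 1029/4000

For CES with ρ = -2, MRS = (3/4)·(o/a)^3.
At (10, 7): MRS = 1029/4000.
So at (10, 7) the consumer would give up 1029/4000 units of o for one more unit of a.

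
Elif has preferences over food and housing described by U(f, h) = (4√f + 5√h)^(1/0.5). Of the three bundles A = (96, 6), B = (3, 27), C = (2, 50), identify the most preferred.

Evaluate utility at each bundle:
U(A) = 2646.000.
U(B) = 1083.000.
U(C) = 1682.000.
Highest utility is A, so A ≻ C ≻ B.

Bundle A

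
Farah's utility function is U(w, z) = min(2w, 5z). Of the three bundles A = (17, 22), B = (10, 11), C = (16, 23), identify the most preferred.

Bundle A

Evaluate utility at each bundle:
U(A) = 34.
U(B) = 20.
U(C) = 32.
Highest utility is A, so A ≻ C ≻ B.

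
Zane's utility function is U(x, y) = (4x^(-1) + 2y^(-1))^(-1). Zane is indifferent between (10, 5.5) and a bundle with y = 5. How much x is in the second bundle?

x = 11

U depends on (x, y) only through S = 4x^(-1) + 2y^(-1), so equal utility means equal S. At (10, 5.5): S = 42/55.
With y = 5: 2·5^(-1) = 0.4, so 4x^(-1) = 42/55 − 0.4 = 4/11, i.e. x^(-1) = 1/11.
Hence x = 1/(1/11) = 11.
Check: U(11, 5) = 1.3095.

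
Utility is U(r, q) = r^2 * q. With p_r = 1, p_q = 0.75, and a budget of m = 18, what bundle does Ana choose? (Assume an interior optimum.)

MU_r = 2·r·q and MU_q = r^2.
MRS = MU_r/MU_q = (2/1)·q/r.
Tangency: set MRS = p_r/p_q = 1/0.75 = 4/3.
So (2/1)·q/r = 4/3, i.e. q = (2/3)·r.
Substitute into the budget 1·r + 0.75·q = 18: 1.5·r = 18, so r* = 12.
Then q* = (2/3)·12 = 8.

r* = 12, q* = 8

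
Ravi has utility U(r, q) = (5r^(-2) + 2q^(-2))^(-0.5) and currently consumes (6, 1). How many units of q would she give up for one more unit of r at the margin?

For CES with ρ = -2, MRS = (5/2)·(q/r)^3.
At (6, 1): MRS = 5/432.
That is, one extra unit of r is worth 5/432 units of q at the margin.

MRS = 5/432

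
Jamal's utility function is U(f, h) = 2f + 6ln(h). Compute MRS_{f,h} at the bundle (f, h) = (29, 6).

MU_f = 2, MU_h = 6/h.
MRS = 2 ÷ (6/h).
At (29, 6): MRS = 2.
So at (29, 6) the consumer would give up 2 units of h for one more unit of f.

MRS = 2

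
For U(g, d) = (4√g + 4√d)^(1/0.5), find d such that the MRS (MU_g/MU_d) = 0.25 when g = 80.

d = 5

For CES with ρ = 0.5, MRS = √(d/g).
Setting √(d/80) = 0.25 gives d/80 = 1/16 and d = 5.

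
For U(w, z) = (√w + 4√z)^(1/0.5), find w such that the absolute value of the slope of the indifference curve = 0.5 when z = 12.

For CES with ρ = 0.5, MRS = (1/4)·√(z/w).
Setting (1/4)·√(12/w) = 0.5 gives √(12/w) = 2, so 12/w = 4 and w = 3.

w = 3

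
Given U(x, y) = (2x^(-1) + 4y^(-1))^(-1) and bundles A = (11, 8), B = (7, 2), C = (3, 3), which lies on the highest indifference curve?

Bundle A

Evaluate utility at each bundle:
U(A) = 1.467.
U(B) = 0.438.
U(C) = 0.500.
Highest utility is A, so A ≻ C ≻ B.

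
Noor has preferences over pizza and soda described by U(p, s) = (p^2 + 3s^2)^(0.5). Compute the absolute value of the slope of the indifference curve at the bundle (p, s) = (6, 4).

MRS = 0.5

For CES with ρ = 2, MRS = (1/3)·(s/p)^(-1).
At (6, 4): MRS = 0.5.
That is, one extra unit of p is worth 0.5 units of s at the margin.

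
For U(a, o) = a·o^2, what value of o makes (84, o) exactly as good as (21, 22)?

o = 11

U(21, 22) = 10164.
Set U(84, o) = 10164 and solve.
With a = 84: o^2 = 10164/84 = 121; taking the square root, o = 11.
Check: U(84, 11) = 10164.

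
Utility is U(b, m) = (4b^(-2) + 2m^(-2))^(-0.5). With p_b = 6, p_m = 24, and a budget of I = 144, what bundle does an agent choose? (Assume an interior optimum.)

b* = 8, m* = 4

For CES with ρ = -2, MRS = (4/2)·(m/b)^3.
Tangency: set MRS = p_b/p_m = 6/24 = 0.25.
So (m/b)^3 = 0.125; taking the cube root, m/b = 0.5, i.e. m = 0.5·b.
Substitute into the budget 6·b + 24·m = 144: 18·b = 144, so b* = 8 and m* = 0.5·8 = 4.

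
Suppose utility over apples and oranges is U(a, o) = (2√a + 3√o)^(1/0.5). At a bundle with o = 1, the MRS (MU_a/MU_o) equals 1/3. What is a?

For CES with ρ = 0.5, MRS = (2/3)·√(o/a).
Setting (2/3)·√(1/a) = 1/3 gives √(1/a) = 0.5, so 1/a = 0.25 and a = 4.

a = 4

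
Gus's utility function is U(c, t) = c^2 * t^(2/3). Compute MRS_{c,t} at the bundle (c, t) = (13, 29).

MU_c = 2·c·t^(2/3) and MU_t = 2/3·c^2·t^(-1/3).
MRS = MU_c/MU_t = (3)·t/c.
At (13, 29): MRS = 87/13.
That is, one extra unit of c is worth 87/13 units of t at the margin.

MRS = 87/13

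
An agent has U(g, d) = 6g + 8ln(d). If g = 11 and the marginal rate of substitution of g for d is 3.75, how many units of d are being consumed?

d = 5

MU_g = 6, MU_d = 8/d.
MRS = 6 ÷ (8/d).
MRS depends only on d: 0.75·d = 3.75 ⇒ d = 3.75/0.75 = 5.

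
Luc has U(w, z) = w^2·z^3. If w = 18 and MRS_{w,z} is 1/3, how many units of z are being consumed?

MU_w = 2·w·z^3 and MU_z = 3·w^2·z^2.
MRS = MU_w/MU_z = (2/3)·z/w.
Substitute w = 18: MRS = z/27. Setting z/27 = 1/3 gives z = (1/3)·27 = 9.

z = 9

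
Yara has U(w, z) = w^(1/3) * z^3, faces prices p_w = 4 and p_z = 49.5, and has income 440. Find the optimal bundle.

MU_w = 1/3·w^(-2/3)·z^3 and MU_z = 3·w^(1/3)·z^2.
MRS = MU_w/MU_z = (1/9)·z/w.
Tangency: set MRS = p_w/p_z = 4/49.5 = 8/99.
So (1/9)·z/w = 8/99, i.e. z = (8/11)·w.
Substitute into the budget 4·w + 49.5·z = 440: 40·w = 440, so w* = 11.
Then z* = (8/11)·11 = 8.

w* = 11, z* = 8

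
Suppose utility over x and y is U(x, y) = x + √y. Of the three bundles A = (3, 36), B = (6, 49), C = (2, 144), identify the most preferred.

Bundle C

Evaluate utility at each bundle:
U(A) = 9.000.
U(B) = 13.000.
U(C) = 14.000.
Highest utility is C, so C ≻ B ≻ A.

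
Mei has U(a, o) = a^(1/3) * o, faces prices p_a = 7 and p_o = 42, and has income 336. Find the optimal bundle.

a* = 12, o* = 6

MU_a = 1/3·a^(-2/3)·o and MU_o = a^(1/3).
MRS = MU_a/MU_o = (1/3)·o/a.
Tangency: set MRS = p_a/p_o = 7/42 = 1/6.
So (1/3)·o/a = 1/6, i.e. o = 0.5·a.
Substitute into the budget 7·a + 42·o = 336: 28·a = 336, so a* = 12.
Then o* = 0.5·12 = 6.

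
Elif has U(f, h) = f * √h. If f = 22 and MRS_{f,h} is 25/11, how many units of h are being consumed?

h = 25

MU_f = √h and MU_h = 0.5·f·h^(-0.5).
MRS = MU_f/MU_h = (2)·h/f.
Substitute f = 22: MRS = h/11. Setting h/11 = 25/11 gives h = (25/11)·11 = 25.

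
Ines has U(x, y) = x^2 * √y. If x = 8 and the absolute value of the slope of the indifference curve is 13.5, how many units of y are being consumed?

MU_x = 2·x·√y and MU_y = 0.5·x^2·y^(-0.5).
MRS = MU_x/MU_y = (4)·y/x.
Substitute x = 8: MRS = y/2. Setting y/2 = 13.5 gives y = 13.5·2 = 27.

y = 27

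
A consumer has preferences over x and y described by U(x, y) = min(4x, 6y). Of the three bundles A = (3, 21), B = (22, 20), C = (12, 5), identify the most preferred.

Evaluate utility at each bundle:
U(A) = 12.
U(B) = 88.
U(C) = 30.
Highest utility is B, so B ≻ C ≻ A.

Bundle B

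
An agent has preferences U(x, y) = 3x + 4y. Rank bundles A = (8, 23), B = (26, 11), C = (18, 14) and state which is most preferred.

Bundle B

Evaluate utility at each bundle:
U(A) = 116.
U(B) = 122.
U(C) = 110.
Highest utility is B, so B ≻ A ≻ C.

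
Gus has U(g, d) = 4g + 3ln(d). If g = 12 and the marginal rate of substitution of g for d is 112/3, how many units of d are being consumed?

d = 28

MU_g = 4, MU_d = 3/d.
MRS = 4 ÷ (3/d).
MRS depends only on d: (4/3)·d = 112/3 ⇒ d = (112/3)/(4/3) = 28.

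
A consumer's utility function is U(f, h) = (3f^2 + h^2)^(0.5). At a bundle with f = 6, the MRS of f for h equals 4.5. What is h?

For CES with ρ = 2, MRS = (3/1)·(h/f)^(-1).
Setting (3/1)·(h/6)^(-1) = 4.5 gives (h/6)^(-1) = 1.5, so h/6 = 2/3 and h = 4.

h = 4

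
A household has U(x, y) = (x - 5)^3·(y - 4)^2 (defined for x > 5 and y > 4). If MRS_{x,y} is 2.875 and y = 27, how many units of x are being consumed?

x = 17

MU_x = 3·(x−5)^2·(y−4)^2, MU_y = 2·(x−5)^3·(y−4).
MRS = (3/2)·(y−4)/(x−5).
Substitute y = 27: MRS = 34.5/(x − 5). Setting this equal to 2.875 gives x − 5 = 34.5/2.875 = 12, so x = 17.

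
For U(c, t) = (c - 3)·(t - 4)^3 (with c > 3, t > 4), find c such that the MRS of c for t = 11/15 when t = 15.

MU_c = (t−4)^3, MU_t = 3·(c−3)·(t−4)^2.
MRS = (1/3)·(t−4)/(c−3).
Substitute t = 15: MRS = (11/3)/(c − 3). Setting this equal to 11/15 gives c − 3 = (11/3)/(11/15) = 5, so c = 8.

c = 8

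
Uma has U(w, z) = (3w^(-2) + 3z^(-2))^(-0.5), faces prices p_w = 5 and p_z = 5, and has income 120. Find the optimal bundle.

w* = 12, z* = 12

For CES with ρ = -2, MRS = (z/w)^3.
Tangency: set MRS = p_w/p_z = 5/5 = 1.
So (z/w)^3 = 1; taking the cube root, z/w = 1, i.e. z = w.
Substitute into the budget 5·w + 5·z = 120: 10·w = 120, so w* = 12 and z* = 12.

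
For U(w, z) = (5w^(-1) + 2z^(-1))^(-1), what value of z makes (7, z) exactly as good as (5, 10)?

U depends on (w, z) only through S = 5w^(-1) + 2z^(-1), so equal utility means equal S. At (5, 10): S = 1.2.
With w = 7: 5·7^(-1) = 5/7, so 2z^(-1) = 1.2 − 5/7 = 17/35, i.e. z^(-1) = 17/70.
Hence z = 1/(17/70) = 70/17.
Check: U(7, 70/17) = 0.8333.

z = 70/17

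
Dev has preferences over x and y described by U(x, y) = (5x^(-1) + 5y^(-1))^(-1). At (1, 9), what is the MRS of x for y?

MRS = 81

For CES with ρ = -1, MRS = (y/x)^2.
At (1, 9): MRS = 81.
So at (1, 9) the consumer would give up 81 units of y for one more unit of x.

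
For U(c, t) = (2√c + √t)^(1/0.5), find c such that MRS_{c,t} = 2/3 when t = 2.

For CES with ρ = 0.5, MRS = (2/1)·√(t/c).
Setting (2/1)·√(2/c) = 2/3 gives √(2/c) = 1/3, so 2/c = 1/9 and c = 18.

c = 18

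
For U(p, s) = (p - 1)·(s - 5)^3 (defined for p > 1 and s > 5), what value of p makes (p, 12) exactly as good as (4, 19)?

U(4, 19) = 8232.
Set U(p, 12) = 8232 and solve.
With s = 12: (12 − 5)^3 = 343, so (p − 1) = 8232/343 = 24.
So p = 1 + 24 = 25.
Check: U(25, 12) = 8232.

p = 25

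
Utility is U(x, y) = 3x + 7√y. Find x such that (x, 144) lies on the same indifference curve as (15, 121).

U(15, 121) = 122.
Set U(x, 144) = 122 and solve.
With y = 144: √144 = 12, so 3x = 122 − 7·12 = 38 and x = 38/3.
Check: U(38/3, 144) = 122.

x = 38/3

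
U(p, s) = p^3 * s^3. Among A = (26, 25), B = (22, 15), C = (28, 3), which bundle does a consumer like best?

Evaluate utility at each bundle:
U(A) = 274625000.
U(B) = 35937000.
U(C) = 592704.
Highest utility is A, so A ≻ B ≻ C.

Bundle A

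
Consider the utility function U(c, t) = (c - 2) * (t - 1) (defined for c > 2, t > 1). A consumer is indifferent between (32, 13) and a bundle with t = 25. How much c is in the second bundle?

U(32, 13) = 360.
Set U(c, 25) = 360 and solve.
With t = 25: (25 − 1) = 24, so (c − 2) = 360/24 = 15.
So c = 2 + 15 = 17.
Check: U(17, 25) = 360.

c = 17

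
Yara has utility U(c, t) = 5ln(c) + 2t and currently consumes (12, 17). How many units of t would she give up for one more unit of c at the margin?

MRS = 5/24

MU_c = 5/c, MU_t = 2.
MRS = 5/c ÷ 2.
At (12, 17): MRS = 5/24.
That is, one extra unit of c is worth 5/24 units of t at the margin.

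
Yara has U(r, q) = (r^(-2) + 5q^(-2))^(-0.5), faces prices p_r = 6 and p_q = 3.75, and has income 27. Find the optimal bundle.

r* = 2, q* = 4

For CES with ρ = -2, MRS = (1/5)·(q/r)^3.
Tangency: set MRS = p_r/p_q = 6/3.75 = 1.6.
So (q/r)^3 = 8; taking the cube root, q/r = 2, i.e. q = 2·r.
Substitute into the budget 6·r + 3.75·q = 27: 13.5·r = 27, so r* = 2 and q* = 2·2 = 4.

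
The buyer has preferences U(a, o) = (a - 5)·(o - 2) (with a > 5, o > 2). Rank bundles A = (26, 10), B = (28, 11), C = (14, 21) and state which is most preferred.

Bundle B

Evaluate utility at each bundle:
U(A) = 168.
U(B) = 207.
U(C) = 171.
Highest utility is B, so B ≻ C ≻ A.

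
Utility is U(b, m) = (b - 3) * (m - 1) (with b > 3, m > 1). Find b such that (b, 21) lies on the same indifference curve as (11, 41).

U(11, 41) = 320.
Set U(b, 21) = 320 and solve.
With m = 21: (21 − 1) = 20, so (b − 3) = 320/20 = 16.
So b = 3 + 16 = 19.
Check: U(19, 21) = 320.

b = 19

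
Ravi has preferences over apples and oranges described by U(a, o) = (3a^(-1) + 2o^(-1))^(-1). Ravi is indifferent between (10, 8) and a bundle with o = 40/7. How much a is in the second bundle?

U depends on (a, o) only through S = 3a^(-1) + 2o^(-1), so equal utility means equal S. At (10, 8): S = 0.55.
With o = 40/7: 2·(40/7)^(-1) = 0.35, so 3a^(-1) = 0.55 − 0.35 = 0.2, i.e. a^(-1) = 1/15.
Hence a = 1/(1/15) = 15.
Check: U(15, 40/7) = 1.8182.

a = 15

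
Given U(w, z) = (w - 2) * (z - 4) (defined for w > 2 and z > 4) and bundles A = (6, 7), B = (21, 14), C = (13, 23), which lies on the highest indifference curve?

Bundle C

Evaluate utility at each bundle:
U(A) = 12.
U(B) = 190.
U(C) = 209.
Highest utility is C, so C ≻ B ≻ A.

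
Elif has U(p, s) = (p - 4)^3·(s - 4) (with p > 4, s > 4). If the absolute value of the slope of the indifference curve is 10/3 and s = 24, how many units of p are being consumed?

MU_p = 3·(p−4)^2·(s−4), MU_s = (p−4)^3.
MRS = (3/1)·(s−4)/(p−4).
Substitute s = 24: MRS = 60/(p − 4). Setting this equal to 10/3 gives p − 4 = 60/(10/3) = 18, so p = 22.

p = 22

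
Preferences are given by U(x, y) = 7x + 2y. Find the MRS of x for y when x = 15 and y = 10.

MRS = 3.5

MU_x = 7, MU_y = 2, so MRS = 7/2 = 3.5 at every bundle.
At (15, 10): MRS = 3.5.
The indifference curve has slope −3.5 at this bundle.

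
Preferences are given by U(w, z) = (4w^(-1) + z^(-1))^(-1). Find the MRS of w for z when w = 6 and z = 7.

For CES with ρ = -1, MRS = (4/1)·(z/w)^2.
At (6, 7): MRS = 49/9.
The indifference curve has slope −49/9 at this bundle.

MRS = 49/9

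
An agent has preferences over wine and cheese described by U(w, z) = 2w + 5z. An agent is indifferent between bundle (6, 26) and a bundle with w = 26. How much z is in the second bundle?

z = 18

U(6, 26) = 142.
Set U(26, z) = 142 and solve.
2·26 + 5z = 142 ⇒ 5z = 90 ⇒ z = 18.
Check: U(26, 18) = 142.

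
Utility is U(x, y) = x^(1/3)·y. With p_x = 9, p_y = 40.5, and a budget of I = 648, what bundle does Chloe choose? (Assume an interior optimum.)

MU_x = 1/3·x^(-2/3)·y and MU_y = x^(1/3).
MRS = MU_x/MU_y = (1/3)·y/x.
Tangency: set MRS = p_x/p_y = 9/40.5 = 2/9.
So (1/3)·y/x = 2/9, i.e. y = (2/3)·x.
Substitute into the budget 9·x + 40.5·y = 648: 36·x = 648, so x* = 18.
Then y* = (2/3)·18 = 12.

x* = 18, y* = 12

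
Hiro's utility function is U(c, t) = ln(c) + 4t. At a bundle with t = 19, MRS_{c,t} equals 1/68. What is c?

MU_c = 1/c, MU_t = 4.
MRS = 1/c ÷ 4.
MRS depends only on c: 0.25/c = 1/68 ⇒ c = 0.25/(1/68) = 17.

c = 17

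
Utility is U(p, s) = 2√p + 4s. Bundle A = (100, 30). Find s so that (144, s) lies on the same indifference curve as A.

s = 29

U(100, 30) = 140.
Set U(144, s) = 140 and solve.
With p = 144: √144 = 12, so 4s = 140 − 2·12 = 116 and s = 29.
Check: U(144, 29) = 140.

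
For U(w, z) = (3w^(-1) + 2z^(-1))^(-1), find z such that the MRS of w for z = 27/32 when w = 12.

z = 9

For CES with ρ = -1, MRS = (3/2)·(z/w)^2.
Setting (3/2)·(z/12)^2 = 27/32 gives (z/12)^2 = 9/16, so z/12 = 0.75 and z = 9.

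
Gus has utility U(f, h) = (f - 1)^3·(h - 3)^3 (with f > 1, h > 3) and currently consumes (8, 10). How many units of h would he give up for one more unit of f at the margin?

MU_f = 3·(f−1)^2·(h−3)^3, MU_h = 3·(f−1)^3·(h−3)^2.
MRS = (h−3)/(f−1).
At (8, 10): MRS = 1.
So at (8, 10) the consumer would give up 1 units of h for one more unit of f.

MRS = 1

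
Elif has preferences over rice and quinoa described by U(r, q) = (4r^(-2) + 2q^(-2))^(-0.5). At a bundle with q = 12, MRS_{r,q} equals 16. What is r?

For CES with ρ = -2, MRS = (4/2)·(q/r)^3.
Setting (4/2)·(12/r)^3 = 16 gives (12/r)^3 = 8, so 12/r = 2 and r = 6.

r = 6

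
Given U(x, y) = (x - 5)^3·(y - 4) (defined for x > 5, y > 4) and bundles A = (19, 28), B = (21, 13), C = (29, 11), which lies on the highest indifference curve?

Evaluate utility at each bundle:
U(A) = 65856.
U(B) = 36864.
U(C) = 96768.
Highest utility is C, so C ≻ A ≻ B.

Bundle C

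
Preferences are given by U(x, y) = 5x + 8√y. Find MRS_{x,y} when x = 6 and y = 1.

MU_x = 5, MU_y = 8/(2√y).
MRS = 5 ÷ (8/(2√y)).
At (6, 1): MRS = 1.25.
So at (6, 1) the consumer would give up 1.25 units of y for one more unit of x.

MRS = 1.25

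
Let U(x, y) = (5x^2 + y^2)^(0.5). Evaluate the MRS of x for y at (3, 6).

For CES with ρ = 2, MRS = (5/1)·(y/x)^(-1).
At (3, 6): MRS = 2.5.
That is, one extra unit of x is worth 2.5 units of y at the margin.

MRS = 2.5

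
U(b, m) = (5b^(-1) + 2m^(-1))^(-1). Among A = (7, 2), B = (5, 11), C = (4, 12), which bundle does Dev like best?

Bundle B

Evaluate utility at each bundle:
U(A) = 0.583.
U(B) = 0.846.
U(C) = 0.706.
Highest utility is B, so B ≻ C ≻ A.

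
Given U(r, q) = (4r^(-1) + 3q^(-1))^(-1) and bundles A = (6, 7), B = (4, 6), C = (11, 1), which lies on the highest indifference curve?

Bundle A

Evaluate utility at each bundle:
U(A) = 0.913.
U(B) = 0.667.
U(C) = 0.297.
Highest utility is A, so A ≻ B ≻ C.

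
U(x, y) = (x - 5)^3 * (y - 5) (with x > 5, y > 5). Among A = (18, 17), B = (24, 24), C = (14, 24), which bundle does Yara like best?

Bundle B

Evaluate utility at each bundle:
U(A) = 26364.
U(B) = 130321.
U(C) = 13851.
Highest utility is B, so B ≻ A ≻ C.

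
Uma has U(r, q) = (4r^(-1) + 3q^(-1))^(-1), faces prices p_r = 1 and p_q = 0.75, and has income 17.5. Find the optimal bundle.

r* = 10, q* = 10

For CES with ρ = -1, MRS = (4/3)·(q/r)^2.
Tangency: set MRS = p_r/p_q = 1/0.75 = 4/3.
So (q/r)^2 = 1; taking the square root, q/r = 1, i.e. q = r.
Substitute into the budget 1·r + 0.75·q = 17.5: 1.75·r = 17.5, so r* = 10 and q* = 10.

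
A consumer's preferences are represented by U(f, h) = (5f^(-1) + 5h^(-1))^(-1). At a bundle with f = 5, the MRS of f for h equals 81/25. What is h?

h = 9

For CES with ρ = -1, MRS = (h/f)^2.
Setting (h/5)^2 = 81/25 gives h/5 = 1.8 and h = 9.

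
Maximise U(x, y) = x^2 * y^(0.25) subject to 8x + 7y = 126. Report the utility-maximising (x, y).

x* = 14, y* = 2

MU_x = 2·x·y^(0.25) and MU_y = 0.25·x^2·y^(-0.75).
MRS = MU_x/MU_y = (8)·y/x.
Tangency: set MRS = p_x/p_y = 8/7.
So (8)·y/x = 8/7, i.e. y = (1/7)·x.
Substitute into the budget 8·x + 7·y = 126: 9·x = 126, so x* = 14.
Then y* = (1/7)·14 = 2.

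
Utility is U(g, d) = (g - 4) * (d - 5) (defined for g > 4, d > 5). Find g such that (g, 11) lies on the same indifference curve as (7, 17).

U(7, 17) = 36.
Set U(g, 11) = 36 and solve.
With d = 11: (11 − 5) = 6, so (g − 4) = 36/6 = 6.
So g = 4 + 6 = 10.
Check: U(10, 11) = 36.

g = 10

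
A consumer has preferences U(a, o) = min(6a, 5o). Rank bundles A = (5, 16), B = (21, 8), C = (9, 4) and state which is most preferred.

Bundle B

Evaluate utility at each bundle:
U(A) = 30.
U(B) = 40.
U(C) = 20.
Highest utility is B, so B ≻ A ≻ C.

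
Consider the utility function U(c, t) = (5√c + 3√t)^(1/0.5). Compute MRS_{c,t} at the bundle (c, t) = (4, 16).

For CES with ρ = 0.5, MRS = (5/3)·√(t/c).
At (4, 16): MRS = 10/3.
The indifference curve has slope −10/3 at this bundle.

MRS = 10/3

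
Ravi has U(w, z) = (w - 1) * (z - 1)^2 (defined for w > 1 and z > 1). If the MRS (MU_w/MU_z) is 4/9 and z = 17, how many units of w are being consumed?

MU_w = (z−1)^2, MU_z = 2·(w−1)·(z−1).
MRS = (1/2)·(z−1)/(w−1).
Substitute z = 17: MRS = 8/(w − 1). Setting this equal to 4/9 gives w − 1 = 8/(4/9) = 18, so w = 19.

w = 19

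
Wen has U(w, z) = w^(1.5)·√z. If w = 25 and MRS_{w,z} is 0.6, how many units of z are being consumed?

z = 5

MU_w = 1.5·√w·√z and MU_z = 0.5·w^(1.5)·z^(-0.5).
MRS = MU_w/MU_z = (3)·z/w.
Substitute w = 25: MRS = z/(25/3). Setting z/(25/3) = 0.6 gives z = 0.6·(25/3) = 5.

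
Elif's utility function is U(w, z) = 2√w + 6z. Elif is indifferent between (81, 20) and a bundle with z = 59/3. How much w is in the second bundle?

w = 100

U(81, 20) = 138.
Set U(w, 59/3) = 138 and solve.
With z = 59/3: 2√w = 138 − 6·59/3 = 20, so √w = 10 and w = 100.
Check: U(100, 59/3) = 138.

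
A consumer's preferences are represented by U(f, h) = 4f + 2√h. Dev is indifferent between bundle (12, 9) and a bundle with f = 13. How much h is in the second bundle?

h = 1

U(12, 9) = 54.
Set U(13, h) = 54 and solve.
With f = 13: 2√h = 54 − 4·13 = 2, so √h = 1 and h = 1.
Check: U(13, 1) = 54.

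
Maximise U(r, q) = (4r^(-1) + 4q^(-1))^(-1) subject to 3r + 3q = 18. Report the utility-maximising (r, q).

For CES with ρ = -1, MRS = (q/r)^2.
Tangency: set MRS = p_r/p_q = 3/3 = 1.
So (q/r)^2 = 1; taking the square root, q/r = 1, i.e. q = r.
Substitute into the budget 3·r + 3·q = 18: 6·r = 18, so r* = 3 and q* = 3.

r* = 3, q* = 3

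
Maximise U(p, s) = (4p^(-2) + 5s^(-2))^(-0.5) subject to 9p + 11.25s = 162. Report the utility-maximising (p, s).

p* = 8, s* = 8

For CES with ρ = -2, MRS = (4/5)·(s/p)^3.
Tangency: set MRS = p_p/p_s = 9/11.25 = 0.8.
So (s/p)^3 = 1; taking the cube root, s/p = 1, i.e. s = p.
Substitute into the budget 9·p + 11.25·s = 162: 20.25·p = 162, so p* = 8 and s* = 8.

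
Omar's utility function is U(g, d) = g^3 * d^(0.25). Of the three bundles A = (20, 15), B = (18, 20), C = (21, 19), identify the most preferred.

Evaluate utility at each bundle:
U(A) = 15743.917.
U(B) = 12333.178.
U(C) = 19335.094.
Highest utility is C, so C ≻ A ≻ B.

Bundle C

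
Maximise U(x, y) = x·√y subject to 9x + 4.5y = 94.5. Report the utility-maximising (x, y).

x* = 7, y* = 7

MU_x = √y and MU_y = 0.5·x·y^(-0.5).
MRS = MU_x/MU_y = (2)·y/x.
Tangency: set MRS = p_x/p_y = 9/4.5 = 2.
So (2)·y/x = 2, i.e. y = x.
Substitute into the budget 9·x + 4.5·y = 94.5: 13.5·x = 94.5, so x* = 7.
Then y* = 7.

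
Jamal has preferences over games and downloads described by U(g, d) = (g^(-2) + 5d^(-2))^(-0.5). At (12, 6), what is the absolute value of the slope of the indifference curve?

MRS = 1/40

For CES with ρ = -2, MRS = (1/5)·(d/g)^3.
At (12, 6): MRS = 1/40.
The indifference curve has slope −1/40 at this bundle.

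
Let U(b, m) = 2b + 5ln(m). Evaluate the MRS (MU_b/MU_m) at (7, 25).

MU_b = 2, MU_m = 5/m.
MRS = 2 ÷ (5/m).
At (7, 25): MRS = 10.
That is, one extra unit of b is worth 10 units of m at the margin.

MRS = 10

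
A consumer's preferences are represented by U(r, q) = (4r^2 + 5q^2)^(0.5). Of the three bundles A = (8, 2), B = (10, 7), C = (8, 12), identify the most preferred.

Evaluate utility at each bundle:
U(A) = 16.613.
U(B) = 25.397.
U(C) = 31.241.
Highest utility is C, so C ≻ B ≻ A.

Bundle C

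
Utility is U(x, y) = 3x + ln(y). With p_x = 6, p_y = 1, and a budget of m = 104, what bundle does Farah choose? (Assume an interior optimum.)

MU_x = 3, MU_y = 1/y.
MRS = 3 ÷ (1/y).
Tangency: set MRS = p_x/p_y = 6/1 = 6.
MRS depends only on y: 3·y = 6 ⇒ y* = 6/3 = 2.
From the budget, 6·x = 104 − 1·2 = 102, so x* = 17.

x* = 17, y* = 2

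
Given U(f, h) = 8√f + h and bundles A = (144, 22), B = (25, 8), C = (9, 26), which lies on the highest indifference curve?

Bundle A

Evaluate utility at each bundle:
U(A) = 118.000.
U(B) = 48.000.
U(C) = 50.000.
Highest utility is A, so A ≻ C ≻ B.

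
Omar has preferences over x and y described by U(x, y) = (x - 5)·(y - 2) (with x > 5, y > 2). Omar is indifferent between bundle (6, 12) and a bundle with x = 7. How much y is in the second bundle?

U(6, 12) = 10.
Set U(7, y) = 10 and solve.
With x = 7: (7 − 5) = 2, so (y − 2) = 10/2 = 5.
So y = 2 + 5 = 7.
Check: U(7, 7) = 10.

y = 7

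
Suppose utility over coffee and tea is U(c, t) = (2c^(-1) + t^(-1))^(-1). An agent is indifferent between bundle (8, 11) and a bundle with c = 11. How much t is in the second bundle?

U depends on (c, t) only through S = 2c^(-1) + t^(-1), so equal utility means equal S. At (8, 11): S = 15/44.
With c = 11: 2·11^(-1) = 2/11, so t^(-1) = 15/44 − 2/11 = 7/44.
Hence t = 1/(7/44) = 44/7.
Check: U(11, 44/7) = 2.9333.

t = 44/7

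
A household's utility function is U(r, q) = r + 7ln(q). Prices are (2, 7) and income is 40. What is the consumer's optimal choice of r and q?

r* = 13, q* = 2

MU_r = 1, MU_q = 7/q.
MRS = 1 ÷ (7/q).
Tangency: set MRS = p_r/p_q = 2/7.
MRS depends only on q: (1/7)·q = 2/7 ⇒ q* = (2/7)/(1/7) = 2.
From the budget, 2·r = 40 − 7·2 = 26, so r* = 13.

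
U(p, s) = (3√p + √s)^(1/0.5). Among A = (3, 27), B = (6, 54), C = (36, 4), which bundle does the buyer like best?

Evaluate utility at each bundle:
U(A) = 108.000.
U(B) = 216.000.
U(C) = 400.000.
Highest utility is C, so C ≻ B ≻ A.

Bundle C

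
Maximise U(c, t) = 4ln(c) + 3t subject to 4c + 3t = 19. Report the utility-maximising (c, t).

MU_c = 4/c, MU_t = 3.
MRS = 4/c ÷ 3.
Tangency: set MRS = p_c/p_t = 4/3.
MRS depends only on c: (4/3)/c = 4/3 ⇒ c* = (4/3)/(4/3) = 1.
From the budget, 3·t = 19 − 4·1 = 15, so t* = 5.

c* = 1, t* = 5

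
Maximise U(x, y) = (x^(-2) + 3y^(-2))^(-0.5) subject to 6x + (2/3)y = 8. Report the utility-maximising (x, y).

x* = 1, y* = 3

For CES with ρ = -2, MRS = (1/3)·(y/x)^3.
Tangency: set MRS = p_x/p_y = 6/(2/3) = 9.
So (y/x)^3 = 27; taking the cube root, y/x = 3, i.e. y = 3·x.
Substitute into the budget 6·x + (2/3)·y = 8: 8·x = 8, so x* = 1 and y* = 3·1 = 3.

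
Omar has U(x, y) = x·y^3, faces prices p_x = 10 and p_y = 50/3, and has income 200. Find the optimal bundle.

x* = 5, y* = 9

MU_x = y^3 and MU_y = 3·x·y^2.
MRS = MU_x/MU_y = (1/3)·y/x.
Tangency: set MRS = p_x/p_y = 10/(50/3) = 0.6.
So (1/3)·y/x = 0.6, i.e. y = 1.8·x.
Substitute into the budget 10·x + (50/3)·y = 200: 40·x = 200, so x* = 5.
Then y* = 1.8·5 = 9.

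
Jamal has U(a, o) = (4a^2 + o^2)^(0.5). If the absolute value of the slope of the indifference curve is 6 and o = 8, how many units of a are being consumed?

For CES with ρ = 2, MRS = (4/1)·(o/a)^(-1).
Setting (4/1)·(8/a)^(-1) = 6 gives (8/a)^(-1) = 1.5, so 8/a = 2/3 and a = 12.

a = 12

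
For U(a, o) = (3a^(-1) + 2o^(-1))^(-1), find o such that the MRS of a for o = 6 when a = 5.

o = 10

For CES with ρ = -1, MRS = (3/2)·(o/a)^2.
Setting (3/2)·(o/5)^2 = 6 gives (o/5)^2 = 4, so o/5 = 2 and o = 10.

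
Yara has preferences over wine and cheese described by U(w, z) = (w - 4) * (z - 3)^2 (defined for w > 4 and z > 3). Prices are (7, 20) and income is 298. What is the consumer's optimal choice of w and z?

MU_w = (z−3)^2, MU_z = 2·(w−4)·(z−3).
MRS = (1/2)·(z−3)/(w−4).
Tangency: set MRS = p_w/p_z = 7/20 = 0.35.
So (1/2)·(z − 3)/(w − 4) = 0.35, i.e. (z − 3) = 0.7·(w − 4).
Rewrite the budget in excess-of-subsistence terms: 7·(w − 4) + 20·(z − 3) = 298 − 7·4 − 20·3 = 210.
Substituting, 21·(w − 4) = 210, so w − 4 = 10 and w* = 14.
Then z − 3 = 0.7·10 = 7, so z* = 10.

w* = 14, z* = 10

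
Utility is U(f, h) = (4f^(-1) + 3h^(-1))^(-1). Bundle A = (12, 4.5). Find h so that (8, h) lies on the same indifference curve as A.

U depends on (f, h) only through S = 4f^(-1) + 3h^(-1), so equal utility means equal S. At (12, 4.5): S = 1.
With f = 8: 4·8^(-1) = 0.5, so 3h^(-1) = 1 − 0.5 = 0.5, i.e. h^(-1) = 1/6.
Hence h = 1/(1/6) = 6.
Check: U(8, 6) = 1.

h = 6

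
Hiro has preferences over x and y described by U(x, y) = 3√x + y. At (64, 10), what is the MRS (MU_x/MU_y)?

MU_x = 3/(2√x), MU_y = 1.
MRS = 3/(2√x) ÷ 1.
At (64, 10): MRS = 3/16.
That is, one extra unit of x is worth 3/16 units of y at the margin.

MRS = 3/16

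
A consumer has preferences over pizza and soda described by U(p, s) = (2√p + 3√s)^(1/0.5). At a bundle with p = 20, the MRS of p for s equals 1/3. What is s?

For CES with ρ = 0.5, MRS = (2/3)·√(s/p).
Setting (2/3)·√(s/20) = 1/3 gives √(s/20) = 0.5, so s/20 = 0.25 and s = 5.

s = 5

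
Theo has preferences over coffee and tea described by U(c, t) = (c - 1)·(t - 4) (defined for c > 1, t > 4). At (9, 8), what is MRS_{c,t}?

MRS = 0.5

MU_c = (t−4), MU_t = (c−1).
MRS = (t−4)/(c−1).
At (9, 8): MRS = 0.5.
So at (9, 8) the consumer would give up 0.5 units of t for one more unit of c.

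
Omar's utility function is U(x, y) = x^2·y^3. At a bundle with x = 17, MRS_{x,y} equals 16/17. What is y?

y = 24

MU_x = 2·x·y^3 and MU_y = 3·x^2·y^2.
MRS = MU_x/MU_y = (2/3)·y/x.
Substitute x = 17: MRS = y/25.5. Setting y/25.5 = 16/17 gives y = (16/17)·25.5 = 24.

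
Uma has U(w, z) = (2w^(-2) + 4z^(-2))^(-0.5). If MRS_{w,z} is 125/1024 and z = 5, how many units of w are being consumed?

For CES with ρ = -2, MRS = (2/4)·(z/w)^3.
Setting (2/4)·(5/w)^3 = 125/1024 gives (5/w)^3 = 125/512, so 5/w = 0.625 and w = 8.

w = 8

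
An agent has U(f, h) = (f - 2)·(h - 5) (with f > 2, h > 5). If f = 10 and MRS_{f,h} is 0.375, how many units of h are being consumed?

MU_f = (h−5), MU_h = (f−2).
MRS = (h−5)/(f−2).
Substitute f = 10: MRS = (h − 5)/8. Setting this equal to 0.375 gives h − 5 = 0.375·8 = 3, so h = 8.

h = 8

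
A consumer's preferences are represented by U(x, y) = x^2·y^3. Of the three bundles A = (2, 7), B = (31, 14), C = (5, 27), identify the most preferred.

Evaluate utility at each bundle:
U(A) = 1372.
U(B) = 2636984.
U(C) = 492075.
Highest utility is B, so B ≻ C ≻ A.

Bundle B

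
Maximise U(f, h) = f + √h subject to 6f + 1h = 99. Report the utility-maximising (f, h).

f* = 15, h* = 9

MU_f = 1, MU_h = 1/(2√h).
MRS = 1 ÷ (1/(2√h)).
Tangency: set MRS = p_f/p_h = 6/1 = 6.
MRS depends only on h: 2·√h = 6 ⇒ √h = 6/2 = 3 ⇒ h* = 9.
From the budget, 6·f = 99 − 1·9 = 90, so f* = 15.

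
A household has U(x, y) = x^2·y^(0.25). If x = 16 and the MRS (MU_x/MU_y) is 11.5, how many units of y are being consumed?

MU_x = 2·x·y^(0.25) and MU_y = 0.25·x^2·y^(-0.75).
MRS = MU_x/MU_y = (8)·y/x.
Substitute x = 16: MRS = y/2. Setting y/2 = 11.5 gives y = 11.5·2 = 23.

y = 23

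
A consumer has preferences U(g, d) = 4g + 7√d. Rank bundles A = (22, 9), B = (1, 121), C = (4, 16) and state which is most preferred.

Evaluate utility at each bundle:
U(A) = 109.000.
U(B) = 81.000.
U(C) = 44.000.
Highest utility is A, so A ≻ B ≻ C.

Bundle A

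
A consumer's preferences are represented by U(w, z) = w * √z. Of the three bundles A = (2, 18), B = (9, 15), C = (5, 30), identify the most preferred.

Bundle B

Evaluate utility at each bundle:
U(A) = 8.485.
U(B) = 34.857.
U(C) = 27.386.
Highest utility is B, so B ≻ C ≻ A.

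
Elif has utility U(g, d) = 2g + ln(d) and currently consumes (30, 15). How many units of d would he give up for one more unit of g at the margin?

MU_g = 2, MU_d = 1/d.
MRS = 2 ÷ (1/d).
At (30, 15): MRS = 30.
So at (30, 15) the consumer would give up 30 units of d for one more unit of g.

MRS = 30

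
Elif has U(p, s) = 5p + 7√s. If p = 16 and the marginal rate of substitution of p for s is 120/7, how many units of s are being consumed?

s = 144

MU_p = 5, MU_s = 7/(2√s).
MRS = 5 ÷ (7/(2√s)).
MRS depends only on s: (10/7)·√s = 120/7 ⇒ √s = (120/7)/(10/7) = 12 ⇒ s = 144.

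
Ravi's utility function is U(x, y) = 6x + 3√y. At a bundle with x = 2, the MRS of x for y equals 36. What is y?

y = 81

MU_x = 6, MU_y = 3/(2√y).
MRS = 6 ÷ (3/(2√y)).
MRS depends only on y: 4·√y = 36 ⇒ √y = 36/4 = 9 ⇒ y = 81.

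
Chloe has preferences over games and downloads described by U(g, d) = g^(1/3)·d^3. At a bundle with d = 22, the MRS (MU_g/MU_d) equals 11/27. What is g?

g = 6

MU_g = 1/3·g^(-2/3)·d^3 and MU_d = 3·g^(1/3)·d^2.
MRS = MU_g/MU_d = (1/9)·d/g.
Substitute d = 22: MRS = (22/9)/g. Setting (22/9)/g = 11/27 gives g = (22/9)/(11/27) = 6.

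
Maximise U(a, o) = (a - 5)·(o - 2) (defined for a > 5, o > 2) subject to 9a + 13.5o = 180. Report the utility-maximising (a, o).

MU_a = (o−2), MU_o = (a−5).
MRS = (o−2)/(a−5).
Tangency: set MRS = p_a/p_o = 9/13.5 = 2/3.
So (o − 2)/(a − 5) = 2/3, i.e. (o − 2) = (2/3)·(a − 5).
Rewrite the budget in excess-of-subsistence terms: 9·(a − 5) + 13.5·(o − 2) = 180 − 9·5 − 13.5·2 = 108.
Substituting, 18·(a − 5) = 108, so a − 5 = 6 and a* = 11.
Then o − 2 = (2/3)·6 = 4, so o* = 6.

a* = 11, o* = 6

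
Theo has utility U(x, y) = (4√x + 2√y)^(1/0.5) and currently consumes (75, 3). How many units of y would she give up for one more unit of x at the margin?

MRS = 0.4

For CES with ρ = 0.5, MRS = (4/2)·√(y/x).
At (75, 3): MRS = 0.4.
So at (75, 3) the consumer would give up 0.4 units of y for one more unit of x.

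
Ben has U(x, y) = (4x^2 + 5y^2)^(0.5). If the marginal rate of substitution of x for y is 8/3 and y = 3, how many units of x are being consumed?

For CES with ρ = 2, MRS = (4/5)·(y/x)^(-1).
Setting (4/5)·(3/x)^(-1) = 8/3 gives (3/x)^(-1) = 10/3, so 3/x = 0.3 and x = 10.

x = 10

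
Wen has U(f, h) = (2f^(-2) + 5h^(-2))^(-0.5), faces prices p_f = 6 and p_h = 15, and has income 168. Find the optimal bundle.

For CES with ρ = -2, MRS = (2/5)·(h/f)^3.
Tangency: set MRS = p_f/p_h = 6/15 = 0.4.
So (h/f)^3 = 1; taking the cube root, h/f = 1, i.e. h = f.
Substitute into the budget 6·f + 15·h = 168: 21·f = 168, so f* = 8 and h* = 8.

f* = 8, h* = 8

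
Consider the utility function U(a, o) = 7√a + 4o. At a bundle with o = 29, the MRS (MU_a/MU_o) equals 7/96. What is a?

a = 144

MU_a = 7/(2√a), MU_o = 4.
MRS = 7/(2√a) ÷ 4.
MRS depends only on a: 0.875/√a = 7/96 ⇒ √a = 0.875/(7/96) = 12 ⇒ a = 144.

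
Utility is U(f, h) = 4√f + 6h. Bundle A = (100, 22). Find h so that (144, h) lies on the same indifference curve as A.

h = 62/3

U(100, 22) = 172.
Set U(144, h) = 172 and solve.
With f = 144: √144 = 12, so 6h = 172 − 4·12 = 124 and h = 62/3.
Check: U(144, 62/3) = 172.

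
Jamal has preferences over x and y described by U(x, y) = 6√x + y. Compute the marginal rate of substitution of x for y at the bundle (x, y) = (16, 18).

MRS = 0.75

MU_x = 6/(2√x), MU_y = 1.
MRS = 6/(2√x) ÷ 1.
At (16, 18): MRS = 0.75.
The indifference curve has slope −0.75 at this bundle.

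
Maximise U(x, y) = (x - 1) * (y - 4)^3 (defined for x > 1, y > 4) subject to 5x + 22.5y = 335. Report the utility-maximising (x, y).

MU_x = (y−4)^3, MU_y = 3·(x−1)·(y−4)^2.
MRS = (1/3)·(y−4)/(x−1).
Tangency: set MRS = p_x/p_y = 5/22.5 = 2/9.
So (1/3)·(y − 4)/(x − 1) = 2/9, i.e. (y − 4) = (2/3)·(x − 1).
Rewrite the budget in excess-of-subsistence terms: 5·(x − 1) + 22.5·(y − 4) = 335 − 5·1 − 22.5·4 = 240.
Substituting, 20·(x − 1) = 240, so x − 1 = 12 and x* = 13.
Then y − 4 = (2/3)·12 = 8, so y* = 12.

x* = 13, y* = 12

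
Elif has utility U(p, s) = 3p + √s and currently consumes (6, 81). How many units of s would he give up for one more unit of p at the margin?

MU_p = 3, MU_s = 1/(2√s).
MRS = 3 ÷ (1/(2√s)).
At (6, 81): MRS = 54.
That is, one extra unit of p is worth 54 units of s at the margin.

MRS = 54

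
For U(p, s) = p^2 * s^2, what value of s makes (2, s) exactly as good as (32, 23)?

s = 368

U(32, 23) = 541696.
Set U(2, s) = 541696 and solve.
With p = 2: 2^2 = 4, so s^2 = 541696/4 = 135424; taking the square root, s = 368.
Check: U(2, 368) = 541696.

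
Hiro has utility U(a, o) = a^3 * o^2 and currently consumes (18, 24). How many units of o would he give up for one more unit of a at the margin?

MU_a = 3·a^2·o^2 and MU_o = 2·a^3·o.
MRS = MU_a/MU_o = (3/2)·o/a.
At (18, 24): MRS = 2.
That is, one extra unit of a is worth 2 units of o at the margin.

MRS = 2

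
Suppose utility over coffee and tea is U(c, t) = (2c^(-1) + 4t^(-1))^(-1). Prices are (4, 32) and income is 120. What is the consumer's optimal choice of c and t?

c* = 6, t* = 3

For CES with ρ = -1, MRS = (2/4)·(t/c)^2.
Tangency: set MRS = p_c/p_t = 4/32 = 0.125.
So (t/c)^2 = 0.25; taking the square root, t/c = 0.5, i.e. t = 0.5·c.
Substitute into the budget 4·c + 32·t = 120: 20·c = 120, so c* = 6 and t* = 0.5·6 = 3.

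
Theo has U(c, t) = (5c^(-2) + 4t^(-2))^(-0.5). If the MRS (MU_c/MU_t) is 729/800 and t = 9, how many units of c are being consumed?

For CES with ρ = -2, MRS = (5/4)·(t/c)^3.
Setting (5/4)·(9/c)^3 = 729/800 gives (9/c)^3 = 729/1000, so 9/c = 0.9 and c = 10.

c = 10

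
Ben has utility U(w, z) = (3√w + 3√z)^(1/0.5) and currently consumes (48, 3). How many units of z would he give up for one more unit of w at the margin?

MRS = 0.25

For CES with ρ = 0.5, MRS = √(z/w).
At (48, 3): MRS = 0.25.
So at (48, 3) the consumer would give up 0.25 units of z for one more unit of w.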